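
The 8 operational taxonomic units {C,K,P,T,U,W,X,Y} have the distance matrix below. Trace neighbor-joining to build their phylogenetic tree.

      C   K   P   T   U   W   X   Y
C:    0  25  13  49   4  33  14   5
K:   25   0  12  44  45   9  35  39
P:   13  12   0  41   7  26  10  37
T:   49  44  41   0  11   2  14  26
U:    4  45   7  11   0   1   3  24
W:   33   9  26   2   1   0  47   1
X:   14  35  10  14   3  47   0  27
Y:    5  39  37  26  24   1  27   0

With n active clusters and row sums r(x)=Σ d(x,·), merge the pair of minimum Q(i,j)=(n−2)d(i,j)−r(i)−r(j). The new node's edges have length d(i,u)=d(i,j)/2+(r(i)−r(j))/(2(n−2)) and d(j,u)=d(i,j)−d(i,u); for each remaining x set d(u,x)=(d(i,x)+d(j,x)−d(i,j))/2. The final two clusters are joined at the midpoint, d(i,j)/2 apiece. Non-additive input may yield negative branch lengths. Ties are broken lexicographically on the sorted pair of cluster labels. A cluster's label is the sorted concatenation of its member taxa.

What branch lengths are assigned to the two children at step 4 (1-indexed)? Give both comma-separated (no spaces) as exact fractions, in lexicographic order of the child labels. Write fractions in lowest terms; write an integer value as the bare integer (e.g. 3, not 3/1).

-15/8,39/8

step 1: merge (T,W) at d=2, Q=-294; branch lengths T→20/3, W→-14/3; new cluster TW
  updated: d(C,TW)=40, d(K,TW)=51/2, d(P,TW)=65/2, d(TW,U)=5, d(TW,X)=59/2, d(TW,Y)=25/2
step 2: merge (K,P) at d=12, Q=-233; branch lengths K→13, P→-1; new cluster KP
  updated: d(C,KP)=13, d(KP,TW)=23, d(KP,U)=20, d(KP,X)=33/2, d(KP,Y)=32
step 3: merge (TW,Y) at d=25/2, Q=-321/2; branch lengths TW→119/16, Y→81/16; new cluster TWY
  updated: d(C,TWY)=65/4, d(KP,TWY)=85/4, d(TWY,U)=33/4, d(TWY,X)=22
step 4: merge (U,X) at d=3, Q=-327/4; branch lengths U→-15/8, X→39/8; new cluster UX
  updated: d(C,UX)=15/2, d(KP,UX)=67/4, d(TWY,UX)=109/8
step 5: merge (C,KP) at d=13, Q=-247/4; branch lengths C→47/16, KP→161/16; new cluster CKP
  updated: d(CKP,TWY)=49/4, d(CKP,UX)=45/8
step 6: merge (CKP,TWY) at d=49/4, Q=-63/2; branch lengths CKP→17/8, TWY→81/8; new cluster CKPTWY
  updated: d(CKPTWY,UX)=7/2
step 7: merge (CKPTWY,UX) at d=7/2; branch lengths CKPTWY→7/4, UX→7/4; new cluster CKPTUWXY
final tree: (((C:47/16,(K:13,P:-1):161/16):17/8,((T:20/3,W:-14/3):119/16,Y:81/16):81/8):7/4,(U:-15/8,X:39/8):7/4)
total length: 233/4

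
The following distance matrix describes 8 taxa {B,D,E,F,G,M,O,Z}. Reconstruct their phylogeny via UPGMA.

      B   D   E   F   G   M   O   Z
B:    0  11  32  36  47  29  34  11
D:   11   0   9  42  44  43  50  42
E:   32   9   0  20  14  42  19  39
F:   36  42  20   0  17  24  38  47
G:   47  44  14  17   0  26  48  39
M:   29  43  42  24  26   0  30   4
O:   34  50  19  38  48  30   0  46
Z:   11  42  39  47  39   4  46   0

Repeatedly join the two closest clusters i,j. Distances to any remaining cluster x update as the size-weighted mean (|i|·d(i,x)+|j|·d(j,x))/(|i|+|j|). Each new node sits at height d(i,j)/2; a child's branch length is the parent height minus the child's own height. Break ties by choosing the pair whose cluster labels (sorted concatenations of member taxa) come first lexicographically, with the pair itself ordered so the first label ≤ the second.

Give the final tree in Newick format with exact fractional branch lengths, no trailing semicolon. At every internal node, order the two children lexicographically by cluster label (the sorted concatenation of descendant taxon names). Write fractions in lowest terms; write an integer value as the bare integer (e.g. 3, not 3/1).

(((B:10,(M:2,Z:2):8):47/6,((D:9/2,E:9/2):21/2,(F:17/2,G:17/2):13/2):17/6):23/21,O:265/14)

step 1: merge (M,Z) at d=4; branch lengths M→2, Z→2; new cluster MZ
  updated: d(B,MZ)=20, d(D,MZ)=85/2, d(E,MZ)=81/2, d(F,MZ)=71/2, d(G,MZ)=65/2, d(MZ,O)=38
step 2: merge (D,E) at d=9; branch lengths D→9/2, E→9/2; new cluster DE
  updated: d(B,DE)=43/2, d(DE,F)=31, d(DE,G)=29, d(DE,MZ)=83/2, d(DE,O)=69/2
step 3: merge (F,G) at d=17; branch lengths F→17/2, G→17/2; new cluster FG
  updated: d(B,FG)=83/2, d(DE,FG)=30, d(FG,MZ)=34, d(FG,O)=43
step 4: merge (B,MZ) at d=20; branch lengths B→10, MZ→8; new cluster BMZ
  updated: d(BMZ,DE)=209/6, d(BMZ,FG)=73/2, d(BMZ,O)=110/3
step 5: merge (DE,FG) at d=30; branch lengths DE→21/2, FG→13/2; new cluster DEFG
  updated: d(BMZ,DEFG)=107/3, d(DEFG,O)=155/4
step 6: merge (BMZ,DEFG) at d=107/3; branch lengths BMZ→47/6, DEFG→17/6; new cluster BDEFGMZ
  updated: d(BDEFGMZ,O)=265/7
step 7: merge (BDEFGMZ,O) at d=265/7; branch lengths BDEFGMZ→23/21, O→265/14; new cluster BDEFGMOZ
final tree: (((B:10,(M:2,Z:2):8):47/6,((D:9/2,E:9/2):21/2,(F:17/2,G:17/2):13/2):17/6):23/21,O:265/14)
total length: 4019/42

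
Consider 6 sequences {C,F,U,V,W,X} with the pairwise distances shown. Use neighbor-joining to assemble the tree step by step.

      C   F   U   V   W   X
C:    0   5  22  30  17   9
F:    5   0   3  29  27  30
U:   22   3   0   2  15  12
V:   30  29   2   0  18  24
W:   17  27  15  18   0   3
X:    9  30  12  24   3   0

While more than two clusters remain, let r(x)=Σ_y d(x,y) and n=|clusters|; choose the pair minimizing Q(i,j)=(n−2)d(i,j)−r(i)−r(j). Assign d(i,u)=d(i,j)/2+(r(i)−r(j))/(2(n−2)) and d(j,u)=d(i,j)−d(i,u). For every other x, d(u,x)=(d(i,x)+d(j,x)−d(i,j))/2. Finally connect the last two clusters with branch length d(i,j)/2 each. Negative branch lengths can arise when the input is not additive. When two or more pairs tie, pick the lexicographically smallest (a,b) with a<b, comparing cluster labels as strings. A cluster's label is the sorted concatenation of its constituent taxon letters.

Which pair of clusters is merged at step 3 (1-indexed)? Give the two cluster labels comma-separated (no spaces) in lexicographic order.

iteration 1: select C,F (d=5, Q=-157); attach at lengths (9/8, 31/8); label the merged cluster CF
  updated: d(CF,U)=10, d(CF,V)=27, d(CF,W)=39/2, d(CF,X)=17
iteration 2: select U,V (d=2, Q=-104); attach at lengths (-13/3, 19/3); label the merged cluster UV
  updated: d(CF,UV)=35/2, d(UV,W)=31/2, d(UV,X)=17
iteration 3: select CF,UV (d=35/2, Q=-69); attach at lengths (39/4, 31/4); label the merged cluster CFUV
  updated: d(CFUV,W)=35/4, d(CFUV,X)=33/4
iteration 4: select CFUV,W (d=35/4, Q=-20); attach at lengths (7, 7/4); label the merged cluster CFUVW
  updated: d(CFUVW,X)=5/4
iteration 5: select CFUVW,X (d=5/4); attach at lengths (5/8, 5/8); label the merged cluster CFUVWX
final tree: ((((C:9/8,F:31/8):39/4,(U:-13/3,V:19/3):31/4):7,W:7/4):5/8,X:5/8)
total length: 69/2

CF,UV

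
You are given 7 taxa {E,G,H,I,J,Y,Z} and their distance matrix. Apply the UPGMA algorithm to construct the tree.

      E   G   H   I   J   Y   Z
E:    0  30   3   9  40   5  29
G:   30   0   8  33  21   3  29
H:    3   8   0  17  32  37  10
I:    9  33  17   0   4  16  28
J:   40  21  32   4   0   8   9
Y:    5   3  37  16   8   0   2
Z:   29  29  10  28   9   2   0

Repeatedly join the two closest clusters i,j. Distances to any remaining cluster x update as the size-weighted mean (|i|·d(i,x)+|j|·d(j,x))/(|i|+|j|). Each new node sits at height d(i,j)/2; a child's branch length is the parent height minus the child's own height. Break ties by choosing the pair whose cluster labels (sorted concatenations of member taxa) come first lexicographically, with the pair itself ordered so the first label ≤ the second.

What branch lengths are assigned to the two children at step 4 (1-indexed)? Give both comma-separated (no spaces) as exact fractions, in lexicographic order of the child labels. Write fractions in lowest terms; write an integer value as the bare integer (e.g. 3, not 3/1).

45/8,53/8

1. join Y+Z (d=2) ⇒ YZ; edges |Y|=1, |Z|=1
  updated: d(E,YZ)=17, d(G,YZ)=16, d(H,YZ)=47/2, d(I,YZ)=22, d(J,YZ)=17/2
2. join E+H (d=3) ⇒ EH; edges |E|=3/2, |H|=3/2
  updated: d(EH,G)=19, d(EH,I)=13, d(EH,J)=36, d(EH,YZ)=81/4
3. join I+J (d=4) ⇒ IJ; edges |I|=2, |J|=2
  updated: d(EH,IJ)=49/2, d(G,IJ)=27, d(IJ,YZ)=61/4
4. join IJ+YZ (d=61/4) ⇒ IJYZ; edges |IJ|=45/8, |YZ|=53/8
  updated: d(EH,IJYZ)=179/8, d(G,IJYZ)=43/2
5. join EH+G (d=19) ⇒ EGH; edges |EH|=8, |G|=19/2
  updated: d(EGH,IJYZ)=265/12
6. join EGH+IJYZ (d=265/12) ⇒ EGHIJYZ; edges |EGH|=37/24, |IJYZ|=41/12
final tree: (((E:3/2,H:3/2):8,G:19/2):37/24,((I:2,J:2):45/8,(Y:1,Z:1):53/8):41/12)
total length: 1049/24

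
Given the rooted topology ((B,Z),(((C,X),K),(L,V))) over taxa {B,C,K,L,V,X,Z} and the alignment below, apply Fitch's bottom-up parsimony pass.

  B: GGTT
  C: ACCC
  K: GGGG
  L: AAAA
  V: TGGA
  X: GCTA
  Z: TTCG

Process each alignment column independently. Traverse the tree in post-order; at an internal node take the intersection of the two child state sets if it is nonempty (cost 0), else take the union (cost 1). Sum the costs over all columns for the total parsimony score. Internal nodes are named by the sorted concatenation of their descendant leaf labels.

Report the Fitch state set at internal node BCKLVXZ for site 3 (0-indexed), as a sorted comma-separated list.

A,G,T

[col 0] BZ: children B:{G}, Z:{T} ∪→ {G,T}; cost 1
[col 0] CX: children C:{A}, X:{G} ∪→ {A,G}; cost 1
[col 0] CKX: children CX:{A,G}, K:{G} ∩→ {G}; cost 0
[col 0] LV: children L:{A}, V:{T} ∪→ {A,T}; cost 1
[col 0] CKLVX: children CKX:{G}, LV:{A,T} ∪→ {A,G,T}; cost 1
[col 0] BCKLVXZ: children BZ:{G,T}, CKLVX:{A,G,T} ∩→ {G,T}; cost 0
[col 1] BZ: children B:{G}, Z:{T} ∪→ {G,T}; cost 1
[col 1] CX: children C:{C}, X:{C} ∩→ {C}; cost 0
[col 1] CKX: children CX:{C}, K:{G} ∪→ {C,G}; cost 1
[col 1] LV: children L:{A}, V:{G} ∪→ {A,G}; cost 1
[col 1] CKLVX: children CKX:{C,G}, LV:{A,G} ∩→ {G}; cost 0
[col 1] BCKLVXZ: children BZ:{G,T}, CKLVX:{G} ∩→ {G}; cost 0
[col 2] BZ: children B:{T}, Z:{C} ∪→ {C,T}; cost 1
[col 2] CX: children C:{C}, X:{T} ∪→ {C,T}; cost 1
[col 2] CKX: children CX:{C,T}, K:{G} ∪→ {C,G,T}; cost 1
[col 2] LV: children L:{A}, V:{G} ∪→ {A,G}; cost 1
[col 2] CKLVX: children CKX:{C,G,T}, LV:{A,G} ∩→ {G}; cost 0
[col 2] BCKLVXZ: children BZ:{C,T}, CKLVX:{G} ∪→ {C,G,T}; cost 1
[col 3] BZ: children B:{T}, Z:{G} ∪→ {G,T}; cost 1
[col 3] CX: children C:{C}, X:{A} ∪→ {A,C}; cost 1
[col 3] CKX: children CX:{A,C}, K:{G} ∪→ {A,C,G}; cost 1
[col 3] LV: children L:{A}, V:{A} ∩→ {A}; cost 0
[col 3] CKLVX: children CKX:{A,C,G}, LV:{A} ∩→ {A}; cost 0
[col 3] BCKLVXZ: children BZ:{G,T}, CKLVX:{A} ∪→ {A,G,T}; cost 1
per-site changes: [4, 3, 5, 4]; total = 16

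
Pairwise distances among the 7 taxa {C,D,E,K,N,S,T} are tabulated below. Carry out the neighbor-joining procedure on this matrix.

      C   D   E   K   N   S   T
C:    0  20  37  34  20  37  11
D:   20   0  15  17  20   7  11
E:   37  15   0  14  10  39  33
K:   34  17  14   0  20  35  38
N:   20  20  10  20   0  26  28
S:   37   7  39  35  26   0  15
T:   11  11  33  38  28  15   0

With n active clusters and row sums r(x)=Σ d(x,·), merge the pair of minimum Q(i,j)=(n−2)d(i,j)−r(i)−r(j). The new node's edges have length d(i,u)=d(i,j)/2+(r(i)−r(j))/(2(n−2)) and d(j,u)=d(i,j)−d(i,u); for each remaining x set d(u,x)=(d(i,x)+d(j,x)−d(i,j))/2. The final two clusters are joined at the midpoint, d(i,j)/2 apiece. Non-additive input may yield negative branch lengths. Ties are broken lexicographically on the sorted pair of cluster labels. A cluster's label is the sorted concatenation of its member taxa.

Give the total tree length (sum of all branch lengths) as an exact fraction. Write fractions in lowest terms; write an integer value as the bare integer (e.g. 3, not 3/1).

489/8

1. join C+T (d=11, Q=-240) ⇒ CT; edges |C|=39/5, |T|=16/5
  updated: d(CT,D)=10, d(CT,E)=59/2, d(CT,K)=61/2, d(CT,N)=37/2, d(CT,S)=41/2
2. join D+S (d=7, Q=-337/2) ⇒ DS; edges |D|=-61/16, |S|=173/16
  updated: d(CT,DS)=47/4, d(DS,E)=47/2, d(DS,K)=45/2, d(DS,N)=39/2
3. join CT+DS (d=47/4, Q=-529/4) ⇒ CDST; edges |CT|=193/24, |DS|=89/24
  updated: d(CDST,E)=165/8, d(CDST,K)=165/8, d(CDST,N)=105/8
4. join CDST+N (d=105/8, Q=-285/4) ⇒ CDNST; edges |CDST|=75/8, |N|=15/4
  updated: d(CDNST,E)=35/4, d(CDNST,K)=55/4
5. join CDNST+E (d=35/4, Q=-73/2) ⇒ CDENST; edges |CDNST|=17/4, |E|=9/2
  updated: d(CDENST,K)=19/2
6. join CDENST+K (d=19/2) ⇒ CDEKNST; edges |CDENST|=19/4, |K|=19/4
final tree: (((((C:39/5,T:16/5):193/24,(D:-61/16,S:173/16):89/24):75/8,N:15/4):17/4,E:9/2):19/4,K:19/4)
total length: 489/8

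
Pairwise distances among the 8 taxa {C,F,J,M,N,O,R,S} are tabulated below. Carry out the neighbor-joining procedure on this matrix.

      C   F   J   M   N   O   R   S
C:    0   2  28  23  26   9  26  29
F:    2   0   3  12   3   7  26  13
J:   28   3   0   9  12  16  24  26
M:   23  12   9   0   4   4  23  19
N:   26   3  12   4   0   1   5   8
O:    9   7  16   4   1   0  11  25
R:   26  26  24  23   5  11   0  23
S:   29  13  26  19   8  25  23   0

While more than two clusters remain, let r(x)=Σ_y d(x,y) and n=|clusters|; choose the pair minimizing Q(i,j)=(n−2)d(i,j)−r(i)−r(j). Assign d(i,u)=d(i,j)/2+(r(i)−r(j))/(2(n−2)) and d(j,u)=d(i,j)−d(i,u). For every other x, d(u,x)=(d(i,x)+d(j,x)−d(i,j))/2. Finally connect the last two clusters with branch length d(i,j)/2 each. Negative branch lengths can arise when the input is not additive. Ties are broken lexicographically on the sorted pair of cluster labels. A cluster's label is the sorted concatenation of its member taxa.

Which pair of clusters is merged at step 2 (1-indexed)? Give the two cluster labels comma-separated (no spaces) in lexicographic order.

J,M

1. join C+F (d=2, Q=-197) ⇒ CF; edges |C|=89/12, |F|=-65/12
  updated: d(CF,J)=29/2, d(CF,M)=33/2, d(CF,N)=27/2, d(CF,O)=7, d(CF,R)=25, d(CF,S)=20
2. join J+M (d=9, Q=-132) ⇒ JM; edges |J|=71/10, |M|=19/10
  updated: d(CF,JM)=11, d(JM,N)=7/2, d(JM,O)=11/2, d(JM,R)=19, d(JM,S)=18
3. join CF+O (d=7, Q=-98) ⇒ CFO; edges |CF|=55/8, |O|=1/8
  updated: d(CFO,JM)=19/4, d(CFO,N)=15/4, d(CFO,R)=29/2, d(CFO,S)=19
4. join CFO+JM (d=19/4, Q=-73) ⇒ CFJMO; edges |CFO|=11/6, |JM|=35/12
  updated: d(CFJMO,N)=5/4, d(CFJMO,R)=115/8, d(CFJMO,S)=129/8
5. join CFJMO+S (d=129/8, Q=-373/8) ⇒ CFJMOS; edges |CFJMO|=135/32, |S|=381/32
  updated: d(CFJMOS,N)=-55/16, d(CFJMOS,R)=85/8
6. join CFJMOS+N (d=-55/16, Q=-195/16) ⇒ CFJMNOS; edges |CFJMOS|=35/32, |N|=-145/32
  updated: d(CFJMNOS,R)=305/32
7. join CFJMNOS+R (d=305/32) ⇒ CFJMNORS; edges |CFJMNOS|=305/64, |R|=305/64
final tree: ((((((C:89/12,F:-65/12):55/8,O:1/8):11/6,(J:71/10,M:19/10):35/12):135/32,S:381/32):35/32,N:-145/32):305/64,R:305/64)
total length: 1439/32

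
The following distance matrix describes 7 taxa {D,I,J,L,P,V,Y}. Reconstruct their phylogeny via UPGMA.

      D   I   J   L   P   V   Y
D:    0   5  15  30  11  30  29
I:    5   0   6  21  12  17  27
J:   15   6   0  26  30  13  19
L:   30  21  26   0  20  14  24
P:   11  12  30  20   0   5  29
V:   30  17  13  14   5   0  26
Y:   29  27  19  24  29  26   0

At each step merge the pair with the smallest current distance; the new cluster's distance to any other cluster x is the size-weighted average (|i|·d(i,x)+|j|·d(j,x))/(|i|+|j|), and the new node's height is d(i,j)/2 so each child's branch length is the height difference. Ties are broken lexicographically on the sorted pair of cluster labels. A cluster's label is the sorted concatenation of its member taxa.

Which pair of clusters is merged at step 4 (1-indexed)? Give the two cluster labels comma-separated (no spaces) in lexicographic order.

1. join D+I (d=5) ⇒ DI; edges |D|=5/2, |I|=5/2
  updated: d(DI,J)=21/2, d(DI,L)=51/2, d(DI,P)=23/2, d(DI,V)=47/2, d(DI,Y)=28
2. join P+V (d=5) ⇒ PV; edges |P|=5/2, |V|=5/2
  updated: d(DI,PV)=35/2, d(J,PV)=43/2, d(L,PV)=17, d(PV,Y)=55/2
3. join DI+J (d=21/2) ⇒ DIJ; edges |DI|=11/4, |J|=21/4
  updated: d(DIJ,L)=77/3, d(DIJ,PV)=113/6, d(DIJ,Y)=25
4. join L+PV (d=17) ⇒ LPV; edges |L|=17/2, |PV|=6
  updated: d(DIJ,LPV)=190/9, d(LPV,Y)=79/3
5. join DIJ+LPV (d=190/9) ⇒ DIJLPV; edges |DIJ|=191/36, |LPV|=37/18
  updated: d(DIJLPV,Y)=77/3
6. join DIJLPV+Y (d=77/3) ⇒ DIJLPVY; edges |DIJLPV|=41/18, |Y|=77/6
final tree: ((((D:5/2,I:5/2):11/4,J:21/4):191/36,(L:17/2,(P:5/2,V:5/2):6):37/18):41/18,Y:77/6)
total length: 1979/36

L,PV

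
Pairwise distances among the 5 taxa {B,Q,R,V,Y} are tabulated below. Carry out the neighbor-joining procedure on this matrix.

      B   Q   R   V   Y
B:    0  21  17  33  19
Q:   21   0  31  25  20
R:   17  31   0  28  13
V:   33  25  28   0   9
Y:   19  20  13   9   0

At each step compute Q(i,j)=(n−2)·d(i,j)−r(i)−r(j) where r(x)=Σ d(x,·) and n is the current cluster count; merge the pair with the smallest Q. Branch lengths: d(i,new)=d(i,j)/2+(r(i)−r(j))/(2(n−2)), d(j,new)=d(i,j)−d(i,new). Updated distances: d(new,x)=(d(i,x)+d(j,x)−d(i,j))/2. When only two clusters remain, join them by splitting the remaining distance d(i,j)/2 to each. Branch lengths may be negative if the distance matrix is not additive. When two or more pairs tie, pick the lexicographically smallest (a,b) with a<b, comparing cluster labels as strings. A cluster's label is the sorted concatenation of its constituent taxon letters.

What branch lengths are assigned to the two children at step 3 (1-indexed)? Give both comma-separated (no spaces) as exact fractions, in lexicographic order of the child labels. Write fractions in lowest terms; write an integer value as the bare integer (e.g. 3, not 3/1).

39/8,101/8

iteration 1: select V,Y (d=9, Q=-129); attach at lengths (61/6, -7/6); label the merged cluster VY
  updated: d(B,VY)=43/2, d(Q,VY)=18, d(R,VY)=16
iteration 2: select B,R (d=17, Q=-179/2); attach at lengths (59/8, 77/8); label the merged cluster BR
  updated: d(BR,Q)=35/2, d(BR,VY)=41/4
iteration 3: select BR,Q (d=35/2, Q=-183/4); attach at lengths (39/8, 101/8); label the merged cluster BQR
  updated: d(BQR,VY)=43/8
iteration 4: select BQR,VY (d=43/8); attach at lengths (43/16, 43/16); label the merged cluster BQRVY
final tree: (((B:59/8,R:77/8):39/8,Q:101/8):43/16,(V:61/6,Y:-7/6):43/16)
total length: 391/8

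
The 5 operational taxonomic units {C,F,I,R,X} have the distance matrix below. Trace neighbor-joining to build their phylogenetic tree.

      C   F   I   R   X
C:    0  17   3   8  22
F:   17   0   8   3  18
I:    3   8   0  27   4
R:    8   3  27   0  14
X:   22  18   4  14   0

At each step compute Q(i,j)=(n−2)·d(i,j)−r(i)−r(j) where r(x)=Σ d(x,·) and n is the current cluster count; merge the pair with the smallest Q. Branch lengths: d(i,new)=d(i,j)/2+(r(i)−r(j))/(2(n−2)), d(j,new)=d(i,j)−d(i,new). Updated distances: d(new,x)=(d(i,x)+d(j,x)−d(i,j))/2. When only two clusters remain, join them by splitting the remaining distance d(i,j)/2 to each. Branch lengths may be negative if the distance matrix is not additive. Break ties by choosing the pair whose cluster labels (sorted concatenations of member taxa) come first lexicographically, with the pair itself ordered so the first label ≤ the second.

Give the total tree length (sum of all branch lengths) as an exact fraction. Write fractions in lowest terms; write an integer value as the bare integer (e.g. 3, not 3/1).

1. join F+R (d=3, Q=-89) ⇒ FR; edges |F|=1/2, |R|=5/2
  updated: d(C,FR)=11, d(FR,I)=16, d(FR,X)=29/2
2. join C+FR (d=11, Q=-111/2) ⇒ CFR; edges |C|=33/8, |FR|=55/8
  updated: d(CFR,I)=4, d(CFR,X)=51/4
3. join CFR+I (d=4, Q=-83/4) ⇒ CFIR; edges |CFR|=51/8, |I|=-19/8
  updated: d(CFIR,X)=51/8
4. join CFIR+X (d=51/8) ⇒ CFIRX; edges |CFIR|=51/16, |X|=51/16
final tree: (((C:33/8,(F:1/2,R:5/2):55/8):51/8,I:-19/8):51/16,X:51/16)
total length: 195/8

195/8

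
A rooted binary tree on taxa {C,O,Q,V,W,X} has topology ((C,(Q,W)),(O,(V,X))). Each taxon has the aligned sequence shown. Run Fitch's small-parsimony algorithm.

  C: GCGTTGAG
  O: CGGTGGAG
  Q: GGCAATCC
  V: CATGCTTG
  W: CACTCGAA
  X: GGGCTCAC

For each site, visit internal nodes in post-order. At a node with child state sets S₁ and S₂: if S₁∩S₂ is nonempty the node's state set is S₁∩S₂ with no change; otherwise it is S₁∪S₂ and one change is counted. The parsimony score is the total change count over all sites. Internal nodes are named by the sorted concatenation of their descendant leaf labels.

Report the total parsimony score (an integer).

[col 0] QW: children Q:{G}, W:{C} ∪→ {C,G}; cost 1
[col 0] CQW: children C:{G}, QW:{C,G} ∩→ {G}; cost 0
[col 0] VX: children V:{C}, X:{G} ∪→ {C,G}; cost 1
[col 0] OVX: children O:{C}, VX:{C,G} ∩→ {C}; cost 0
[col 0] COQVWX: children CQW:{G}, OVX:{C} ∪→ {C,G}; cost 1
[col 1] QW: children Q:{G}, W:{A} ∪→ {A,G}; cost 1
[col 1] CQW: children C:{C}, QW:{A,G} ∪→ {A,C,G}; cost 1
[col 1] VX: children V:{A}, X:{G} ∪→ {A,G}; cost 1
[col 1] OVX: children O:{G}, VX:{A,G} ∩→ {G}; cost 0
[col 1] COQVWX: children CQW:{A,C,G}, OVX:{G} ∩→ {G}; cost 0
[col 2] QW: children Q:{C}, W:{C} ∩→ {C}; cost 0
[col 2] CQW: children C:{G}, QW:{C} ∪→ {C,G}; cost 1
[col 2] VX: children V:{T}, X:{G} ∪→ {G,T}; cost 1
[col 2] OVX: children O:{G}, VX:{G,T} ∩→ {G}; cost 0
[col 2] COQVWX: children CQW:{C,G}, OVX:{G} ∩→ {G}; cost 0
[col 3] QW: children Q:{A}, W:{T} ∪→ {A,T}; cost 1
[col 3] CQW: children C:{T}, QW:{A,T} ∩→ {T}; cost 0
[col 3] VX: children V:{G}, X:{C} ∪→ {C,G}; cost 1
[col 3] OVX: children O:{T}, VX:{C,G} ∪→ {C,G,T}; cost 1
[col 3] COQVWX: children CQW:{T}, OVX:{C,G,T} ∩→ {T}; cost 0
[col 4] QW: children Q:{A}, W:{C} ∪→ {A,C}; cost 1
[col 4] CQW: children C:{T}, QW:{A,C} ∪→ {A,C,T}; cost 1
[col 4] VX: children V:{C}, X:{T} ∪→ {C,T}; cost 1
[col 4] OVX: children O:{G}, VX:{C,T} ∪→ {C,G,T}; cost 1
[col 4] COQVWX: children CQW:{A,C,T}, OVX:{C,G,T} ∩→ {C,T}; cost 0
[col 5] QW: children Q:{T}, W:{G} ∪→ {G,T}; cost 1
[col 5] CQW: children C:{G}, QW:{G,T} ∩→ {G}; cost 0
[col 5] VX: children V:{T}, X:{C} ∪→ {C,T}; cost 1
[col 5] OVX: children O:{G}, VX:{C,T} ∪→ {C,G,T}; cost 1
[col 5] COQVWX: children CQW:{G}, OVX:{C,G,T} ∩→ {G}; cost 0
[col 6] QW: children Q:{C}, W:{A} ∪→ {A,C}; cost 1
[col 6] CQW: children C:{A}, QW:{A,C} ∩→ {A}; cost 0
[col 6] VX: children V:{T}, X:{A} ∪→ {A,T}; cost 1
[col 6] OVX: children O:{A}, VX:{A,T} ∩→ {A}; cost 0
[col 6] COQVWX: children CQW:{A}, OVX:{A} ∩→ {A}; cost 0
[col 7] QW: children Q:{C}, W:{A} ∪→ {A,C}; cost 1
[col 7] CQW: children C:{G}, QW:{A,C} ∪→ {A,C,G}; cost 1
[col 7] VX: children V:{G}, X:{C} ∪→ {C,G}; cost 1
[col 7] OVX: children O:{G}, VX:{C,G} ∩→ {G}; cost 0
[col 7] COQVWX: children CQW:{A,C,G}, OVX:{G} ∩→ {G}; cost 0
per-site changes: [3, 3, 2, 3, 4, 3, 2, 3]; total = 23

23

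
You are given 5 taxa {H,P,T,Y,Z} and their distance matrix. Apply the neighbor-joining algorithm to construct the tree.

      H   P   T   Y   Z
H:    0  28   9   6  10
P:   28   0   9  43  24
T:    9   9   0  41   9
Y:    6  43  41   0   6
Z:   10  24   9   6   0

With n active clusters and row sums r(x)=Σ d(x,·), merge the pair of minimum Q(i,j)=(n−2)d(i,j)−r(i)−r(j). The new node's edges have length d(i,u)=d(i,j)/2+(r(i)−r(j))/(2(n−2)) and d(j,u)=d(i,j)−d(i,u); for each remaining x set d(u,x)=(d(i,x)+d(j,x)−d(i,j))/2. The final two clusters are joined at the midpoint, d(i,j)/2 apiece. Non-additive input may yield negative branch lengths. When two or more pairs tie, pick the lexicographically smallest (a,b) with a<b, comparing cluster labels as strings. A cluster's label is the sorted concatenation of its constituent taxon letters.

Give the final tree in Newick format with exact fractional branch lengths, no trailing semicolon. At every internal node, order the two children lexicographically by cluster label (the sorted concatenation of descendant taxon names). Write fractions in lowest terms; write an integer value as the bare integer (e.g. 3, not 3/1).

1. join P+T (d=9, Q=-145) ⇒ PT; edges |P|=21/2, |T|=-3/2
  updated: d(H,PT)=14, d(PT,Y)=75/2, d(PT,Z)=12
2. join H+Y (d=6, Q=-135/2) ⇒ HY; edges |H|=-15/8, |Y|=63/8
  updated: d(HY,PT)=91/4, d(HY,Z)=5
3. join HY+PT (d=91/4, Q=-159/4) ⇒ HPTY; edges |HY|=63/8, |PT|=119/8
  updated: d(HPTY,Z)=-23/8
4. join HPTY+Z (d=-23/8) ⇒ HPTYZ; edges |HPTY|=-23/16, |Z|=-23/16
final tree: (((H:-15/8,Y:63/8):63/8,(P:21/2,T:-3/2):119/8):-23/16,Z:-23/16)
total length: 279/8

(((H:-15/8,Y:63/8):63/8,(P:21/2,T:-3/2):119/8):-23/16,Z:-23/16)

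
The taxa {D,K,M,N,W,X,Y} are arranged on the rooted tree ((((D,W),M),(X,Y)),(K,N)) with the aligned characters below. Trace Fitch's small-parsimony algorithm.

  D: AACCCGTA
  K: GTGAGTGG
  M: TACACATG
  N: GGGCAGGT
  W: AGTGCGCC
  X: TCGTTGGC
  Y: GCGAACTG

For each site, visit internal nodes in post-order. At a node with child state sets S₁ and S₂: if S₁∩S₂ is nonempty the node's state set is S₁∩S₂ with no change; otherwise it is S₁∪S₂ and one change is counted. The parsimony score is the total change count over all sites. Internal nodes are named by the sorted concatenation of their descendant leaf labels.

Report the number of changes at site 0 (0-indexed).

[col 0] DW: children D:{A}, W:{A} ∩→ {A}; cost 0
[col 0] DMW: children DW:{A}, M:{T} ∪→ {A,T}; cost 1
[col 0] XY: children X:{T}, Y:{G} ∪→ {G,T}; cost 1
[col 0] DMWXY: children DMW:{A,T}, XY:{G,T} ∩→ {T}; cost 0
[col 0] KN: children K:{G}, N:{G} ∩→ {G}; cost 0
[col 0] DKMNWXY: children DMWXY:{T}, KN:{G} ∪→ {G,T}; cost 1
[col 1] DW: children D:{A}, W:{G} ∪→ {A,G}; cost 1
[col 1] DMW: children DW:{A,G}, M:{A} ∩→ {A}; cost 0
[col 1] XY: children X:{C}, Y:{C} ∩→ {C}; cost 0
[col 1] DMWXY: children DMW:{A}, XY:{C} ∪→ {A,C}; cost 1
[col 1] KN: children K:{T}, N:{G} ∪→ {G,T}; cost 1
[col 1] DKMNWXY: children DMWXY:{A,C}, KN:{G,T} ∪→ {A,C,G,T}; cost 1
[col 2] DW: children D:{C}, W:{T} ∪→ {C,T}; cost 1
[col 2] DMW: children DW:{C,T}, M:{C} ∩→ {C}; cost 0
[col 2] XY: children X:{G}, Y:{G} ∩→ {G}; cost 0
[col 2] DMWXY: children DMW:{C}, XY:{G} ∪→ {C,G}; cost 1
[col 2] KN: children K:{G}, N:{G} ∩→ {G}; cost 0
[col 2] DKMNWXY: children DMWXY:{C,G}, KN:{G} ∩→ {G}; cost 0
[col 3] DW: children D:{C}, W:{G} ∪→ {C,G}; cost 1
[col 3] DMW: children DW:{C,G}, M:{A} ∪→ {A,C,G}; cost 1
[col 3] XY: children X:{T}, Y:{A} ∪→ {A,T}; cost 1
[col 3] DMWXY: children DMW:{A,C,G}, XY:{A,T} ∩→ {A}; cost 0
[col 3] KN: children K:{A}, N:{C} ∪→ {A,C}; cost 1
[col 3] DKMNWXY: children DMWXY:{A}, KN:{A,C} ∩→ {A}; cost 0
[col 4] DW: children D:{C}, W:{C} ∩→ {C}; cost 0
[col 4] DMW: children DW:{C}, M:{C} ∩→ {C}; cost 0
[col 4] XY: children X:{T}, Y:{A} ∪→ {A,T}; cost 1
[col 4] DMWXY: children DMW:{C}, XY:{A,T} ∪→ {A,C,T}; cost 1
[col 4] KN: children K:{G}, N:{A} ∪→ {A,G}; cost 1
[col 4] DKMNWXY: children DMWXY:{A,C,T}, KN:{A,G} ∩→ {A}; cost 0
[col 5] DW: children D:{G}, W:{G} ∩→ {G}; cost 0
[col 5] DMW: children DW:{G}, M:{A} ∪→ {A,G}; cost 1
[col 5] XY: children X:{G}, Y:{C} ∪→ {C,G}; cost 1
[col 5] DMWXY: children DMW:{A,G}, XY:{C,G} ∩→ {G}; cost 0
[col 5] KN: children K:{T}, N:{G} ∪→ {G,T}; cost 1
[col 5] DKMNWXY: children DMWXY:{G}, KN:{G,T} ∩→ {G}; cost 0
[col 6] DW: children D:{T}, W:{C} ∪→ {C,T}; cost 1
[col 6] DMW: children DW:{C,T}, M:{T} ∩→ {T}; cost 0
[col 6] XY: children X:{G}, Y:{T} ∪→ {G,T}; cost 1
[col 6] DMWXY: children DMW:{T}, XY:{G,T} ∩→ {T}; cost 0
[col 6] KN: children K:{G}, N:{G} ∩→ {G}; cost 0
[col 6] DKMNWXY: children DMWXY:{T}, KN:{G} ∪→ {G,T}; cost 1
[col 7] DW: children D:{A}, W:{C} ∪→ {A,C}; cost 1
[col 7] DMW: children DW:{A,C}, M:{G} ∪→ {A,C,G}; cost 1
[col 7] XY: children X:{C}, Y:{G} ∪→ {C,G}; cost 1
[col 7] DMWXY: children DMW:{A,C,G}, XY:{C,G} ∩→ {C,G}; cost 0
[col 7] KN: children K:{G}, N:{T} ∪→ {G,T}; cost 1
[col 7] DKMNWXY: children DMWXY:{C,G}, KN:{G,T} ∩→ {G}; cost 0
per-site changes: [3, 4, 2, 4, 3, 3, 3, 4]; total = 26

3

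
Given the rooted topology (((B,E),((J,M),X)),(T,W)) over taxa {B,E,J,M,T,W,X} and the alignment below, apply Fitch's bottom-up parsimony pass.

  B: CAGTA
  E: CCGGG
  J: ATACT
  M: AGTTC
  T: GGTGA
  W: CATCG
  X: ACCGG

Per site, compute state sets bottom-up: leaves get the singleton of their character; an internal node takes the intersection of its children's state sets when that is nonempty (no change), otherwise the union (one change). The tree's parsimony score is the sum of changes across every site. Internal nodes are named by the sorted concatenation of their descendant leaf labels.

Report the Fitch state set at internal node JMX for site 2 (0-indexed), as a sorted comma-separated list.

site 0, node BE: B={C} ∩ E={C} → {C} (+0)
site 0, node JM: J={A} ∩ M={A} → {A} (+0)
site 0, node JMX: JM={A} ∩ X={A} → {A} (+0)
site 0, node BEJMX: BE={C} ∪ JMX={A} → {A,C} (+1)
site 0, node TW: T={G} ∪ W={C} → {C,G} (+1)
site 0, node BEJMTWX: BEJMX={A,C} ∩ TW={C,G} → {C} (+0)
site 1, node BE: B={A} ∪ E={C} → {A,C} (+1)
site 1, node JM: J={T} ∪ M={G} → {G,T} (+1)
site 1, node JMX: JM={G,T} ∪ X={C} → {C,G,T} (+1)
site 1, node BEJMX: BE={A,C} ∩ JMX={C,G,T} → {C} (+0)
site 1, node TW: T={G} ∪ W={A} → {A,G} (+1)
site 1, node BEJMTWX: BEJMX={C} ∪ TW={A,G} → {A,C,G} (+1)
site 2, node BE: B={G} ∩ E={G} → {G} (+0)
site 2, node JM: J={A} ∪ M={T} → {A,T} (+1)
site 2, node JMX: JM={A,T} ∪ X={C} → {A,C,T} (+1)
site 2, node BEJMX: BE={G} ∪ JMX={A,C,T} → {A,C,G,T} (+1)
site 2, node TW: T={T} ∩ W={T} → {T} (+0)
site 2, node BEJMTWX: BEJMX={A,C,G,T} ∩ TW={T} → {T} (+0)
site 3, node BE: B={T} ∪ E={G} → {G,T} (+1)
site 3, node JM: J={C} ∪ M={T} → {C,T} (+1)
site 3, node JMX: JM={C,T} ∪ X={G} → {C,G,T} (+1)
site 3, node BEJMX: BE={G,T} ∩ JMX={C,G,T} → {G,T} (+0)
site 3, node TW: T={G} ∪ W={C} → {C,G} (+1)
site 3, node BEJMTWX: BEJMX={G,T} ∩ TW={C,G} → {G} (+0)
site 4, node BE: B={A} ∪ E={G} → {A,G} (+1)
site 4, node JM: J={T} ∪ M={C} → {C,T} (+1)
site 4, node JMX: JM={C,T} ∪ X={G} → {C,G,T} (+1)
site 4, node BEJMX: BE={A,G} ∩ JMX={C,G,T} → {G} (+0)
site 4, node TW: T={A} ∪ W={G} → {A,G} (+1)
site 4, node BEJMTWX: BEJMX={G} ∩ TW={A,G} → {G} (+0)
per-site changes: [2, 5, 3, 4, 4]; total = 18

A,C,T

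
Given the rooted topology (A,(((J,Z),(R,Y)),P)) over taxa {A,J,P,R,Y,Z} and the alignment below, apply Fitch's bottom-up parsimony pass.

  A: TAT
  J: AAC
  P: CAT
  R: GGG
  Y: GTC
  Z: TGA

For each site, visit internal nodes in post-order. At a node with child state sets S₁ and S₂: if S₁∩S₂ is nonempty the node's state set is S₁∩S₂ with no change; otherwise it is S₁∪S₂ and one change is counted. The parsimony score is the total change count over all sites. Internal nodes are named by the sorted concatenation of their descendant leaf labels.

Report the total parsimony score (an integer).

9

site 0, node JZ: J={A} ∪ Z={T} → {A,T} (+1)
site 0, node RY: R={G} ∩ Y={G} → {G} (+0)
site 0, node JRYZ: JZ={A,T} ∪ RY={G} → {A,G,T} (+1)
site 0, node JPRYZ: JRYZ={A,G,T} ∪ P={C} → {A,C,G,T} (+1)
site 0, node AJPRYZ: A={T} ∩ JPRYZ={A,C,G,T} → {T} (+0)
site 1, node JZ: J={A} ∪ Z={G} → {A,G} (+1)
site 1, node RY: R={G} ∪ Y={T} → {G,T} (+1)
site 1, node JRYZ: JZ={A,G} ∩ RY={G,T} → {G} (+0)
site 1, node JPRYZ: JRYZ={G} ∪ P={A} → {A,G} (+1)
site 1, node AJPRYZ: A={A} ∩ JPRYZ={A,G} → {A} (+0)
site 2, node JZ: J={C} ∪ Z={A} → {A,C} (+1)
site 2, node RY: R={G} ∪ Y={C} → {C,G} (+1)
site 2, node JRYZ: JZ={A,C} ∩ RY={C,G} → {C} (+0)
site 2, node JPRYZ: JRYZ={C} ∪ P={T} → {C,T} (+1)
site 2, node AJPRYZ: A={T} ∩ JPRYZ={C,T} → {T} (+0)
per-site changes: [3, 3, 3]; total = 9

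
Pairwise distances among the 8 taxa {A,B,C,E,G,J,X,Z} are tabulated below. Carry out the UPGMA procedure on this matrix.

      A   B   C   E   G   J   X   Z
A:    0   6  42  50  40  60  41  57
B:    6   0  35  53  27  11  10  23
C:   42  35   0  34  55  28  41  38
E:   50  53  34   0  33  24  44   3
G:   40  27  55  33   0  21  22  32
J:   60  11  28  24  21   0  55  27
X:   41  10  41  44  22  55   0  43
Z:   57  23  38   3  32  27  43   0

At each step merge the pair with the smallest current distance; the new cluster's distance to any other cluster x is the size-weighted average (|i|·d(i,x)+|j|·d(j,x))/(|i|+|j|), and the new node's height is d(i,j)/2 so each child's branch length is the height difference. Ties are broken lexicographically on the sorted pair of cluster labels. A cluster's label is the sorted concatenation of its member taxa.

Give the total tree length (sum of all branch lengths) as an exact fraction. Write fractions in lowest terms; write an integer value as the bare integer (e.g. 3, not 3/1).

4073/40

1. join E+Z (d=3) ⇒ EZ; edges |E|=3/2, |Z|=3/2
  updated: d(A,EZ)=107/2, d(B,EZ)=38, d(C,EZ)=36, d(EZ,G)=65/2, d(EZ,J)=51/2, d(EZ,X)=87/2
2. join A+B (d=6) ⇒ AB; edges |A|=3, |B|=3
  updated: d(AB,C)=77/2, d(AB,EZ)=183/4, d(AB,G)=67/2, d(AB,J)=71/2, d(AB,X)=51/2
3. join G+J (d=21) ⇒ GJ; edges |G|=21/2, |J|=21/2
  updated: d(AB,GJ)=69/2, d(C,GJ)=83/2, d(EZ,GJ)=29, d(GJ,X)=77/2
4. join AB+X (d=51/2) ⇒ ABX; edges |AB|=39/4, |X|=51/4
  updated: d(ABX,C)=118/3, d(ABX,EZ)=45, d(ABX,GJ)=215/6
5. join EZ+GJ (d=29) ⇒ EGJZ; edges |EZ|=13, |GJ|=4
  updated: d(ABX,EGJZ)=485/12, d(C,EGJZ)=155/4
6. join C+EGJZ (d=155/4) ⇒ CEGJZ; edges |C|=155/8, |EGJZ|=39/8
  updated: d(ABX,CEGJZ)=201/5
7. join ABX+CEGJZ (d=201/5) ⇒ ABCEGJXZ; edges |ABX|=147/20, |CEGJZ|=29/40
final tree: (((A:3,B:3):39/4,X:51/4):147/20,(C:155/8,((E:3/2,Z:3/2):13,(G:21/2,J:21/2):4):39/8):29/40)
total length: 4073/40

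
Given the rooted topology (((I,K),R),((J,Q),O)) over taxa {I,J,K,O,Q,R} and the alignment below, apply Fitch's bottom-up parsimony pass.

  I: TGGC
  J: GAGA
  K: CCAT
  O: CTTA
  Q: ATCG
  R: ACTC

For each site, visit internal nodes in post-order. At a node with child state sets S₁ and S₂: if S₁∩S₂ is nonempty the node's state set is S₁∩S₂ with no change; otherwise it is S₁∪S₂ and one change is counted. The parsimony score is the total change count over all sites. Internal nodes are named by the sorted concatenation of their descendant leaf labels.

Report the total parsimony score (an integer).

site 0, node IK: I={T} ∪ K={C} → {C,T} (+1)
site 0, node IKR: IK={C,T} ∪ R={A} → {A,C,T} (+1)
site 0, node JQ: J={G} ∪ Q={A} → {A,G} (+1)
site 0, node JOQ: JQ={A,G} ∪ O={C} → {A,C,G} (+1)
site 0, node IJKOQR: IKR={A,C,T} ∩ JOQ={A,C,G} → {A,C} (+0)
site 1, node IK: I={G} ∪ K={C} → {C,G} (+1)
site 1, node IKR: IK={C,G} ∩ R={C} → {C} (+0)
site 1, node JQ: J={A} ∪ Q={T} → {A,T} (+1)
site 1, node JOQ: JQ={A,T} ∩ O={T} → {T} (+0)
site 1, node IJKOQR: IKR={C} ∪ JOQ={T} → {C,T} (+1)
site 2, node IK: I={G} ∪ K={A} → {A,G} (+1)
site 2, node IKR: IK={A,G} ∪ R={T} → {A,G,T} (+1)
site 2, node JQ: J={G} ∪ Q={C} → {C,G} (+1)
site 2, node JOQ: JQ={C,G} ∪ O={T} → {C,G,T} (+1)
site 2, node IJKOQR: IKR={A,G,T} ∩ JOQ={C,G,T} → {G,T} (+0)
site 3, node IK: I={C} ∪ K={T} → {C,T} (+1)
site 3, node IKR: IK={C,T} ∩ R={C} → {C} (+0)
site 3, node JQ: J={A} ∪ Q={G} → {A,G} (+1)
site 3, node JOQ: JQ={A,G} ∩ O={A} → {A} (+0)
site 3, node IJKOQR: IKR={C} ∪ JOQ={A} → {A,C} (+1)
per-site changes: [4, 3, 4, 3]; total = 14

14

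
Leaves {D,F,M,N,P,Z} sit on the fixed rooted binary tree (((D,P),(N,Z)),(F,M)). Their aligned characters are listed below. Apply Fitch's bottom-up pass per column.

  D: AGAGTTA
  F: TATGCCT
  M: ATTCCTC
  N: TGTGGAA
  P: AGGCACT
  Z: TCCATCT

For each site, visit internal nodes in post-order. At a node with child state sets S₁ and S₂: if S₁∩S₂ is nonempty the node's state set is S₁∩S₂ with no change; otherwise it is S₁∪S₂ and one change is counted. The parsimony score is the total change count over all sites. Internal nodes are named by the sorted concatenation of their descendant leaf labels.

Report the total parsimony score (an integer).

DP@0: {A} ∩ {A} = {A} (intersection, +0)
NZ@0: {T} ∩ {T} = {T} (intersection, +0)
DNPZ@0: {A} ∪ {T} = {A,T} (union, +1)
FM@0: {T} ∪ {A} = {A,T} (union, +1)
DFMNPZ@0: {A,T} ∩ {A,T} = {A,T} (intersection, +0)
DP@1: {G} ∩ {G} = {G} (intersection, +0)
NZ@1: {G} ∪ {C} = {C,G} (union, +1)
DNPZ@1: {G} ∩ {C,G} = {G} (intersection, +0)
FM@1: {A} ∪ {T} = {A,T} (union, +1)
DFMNPZ@1: {G} ∪ {A,T} = {A,G,T} (union, +1)
DP@2: {A} ∪ {G} = {A,G} (union, +1)
NZ@2: {T} ∪ {C} = {C,T} (union, +1)
DNPZ@2: {A,G} ∪ {C,T} = {A,C,G,T} (union, +1)
FM@2: {T} ∩ {T} = {T} (intersection, +0)
DFMNPZ@2: {A,C,G,T} ∩ {T} = {T} (intersection, +0)
DP@3: {G} ∪ {C} = {C,G} (union, +1)
NZ@3: {G} ∪ {A} = {A,G} (union, +1)
DNPZ@3: {C,G} ∩ {A,G} = {G} (intersection, +0)
FM@3: {G} ∪ {C} = {C,G} (union, +1)
DFMNPZ@3: {G} ∩ {C,G} = {G} (intersection, +0)
DP@4: {T} ∪ {A} = {A,T} (union, +1)
NZ@4: {G} ∪ {T} = {G,T} (union, +1)
DNPZ@4: {A,T} ∩ {G,T} = {T} (intersection, +0)
FM@4: {C} ∩ {C} = {C} (intersection, +0)
DFMNPZ@4: {T} ∪ {C} = {C,T} (union, +1)
DP@5: {T} ∪ {C} = {C,T} (union, +1)
NZ@5: {A} ∪ {C} = {A,C} (union, +1)
DNPZ@5: {C,T} ∩ {A,C} = {C} (intersection, +0)
FM@5: {C} ∪ {T} = {C,T} (union, +1)
DFMNPZ@5: {C} ∩ {C,T} = {C} (intersection, +0)
DP@6: {A} ∪ {T} = {A,T} (union, +1)
NZ@6: {A} ∪ {T} = {A,T} (union, +1)
DNPZ@6: {A,T} ∩ {A,T} = {A,T} (intersection, +0)
FM@6: {T} ∪ {C} = {C,T} (union, +1)
DFMNPZ@6: {A,T} ∩ {C,T} = {T} (intersection, +0)
per-site changes: [2, 3, 3, 3, 3, 3, 3]; total = 20

20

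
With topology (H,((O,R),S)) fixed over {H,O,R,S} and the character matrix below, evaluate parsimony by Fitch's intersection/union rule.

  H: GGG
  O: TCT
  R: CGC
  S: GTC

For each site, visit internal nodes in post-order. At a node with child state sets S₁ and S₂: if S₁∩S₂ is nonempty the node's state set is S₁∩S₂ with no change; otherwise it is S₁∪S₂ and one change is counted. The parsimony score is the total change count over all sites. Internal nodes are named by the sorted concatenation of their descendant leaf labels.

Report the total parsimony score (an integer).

6

[col 0] OR: children O:{T}, R:{C} ∪→ {C,T}; cost 1
[col 0] ORS: children OR:{C,T}, S:{G} ∪→ {C,G,T}; cost 1
[col 0] HORS: children H:{G}, ORS:{C,G,T} ∩→ {G}; cost 0
[col 1] OR: children O:{C}, R:{G} ∪→ {C,G}; cost 1
[col 1] ORS: children OR:{C,G}, S:{T} ∪→ {C,G,T}; cost 1
[col 1] HORS: children H:{G}, ORS:{C,G,T} ∩→ {G}; cost 0
[col 2] OR: children O:{T}, R:{C} ∪→ {C,T}; cost 1
[col 2] ORS: children OR:{C,T}, S:{C} ∩→ {C}; cost 0
[col 2] HORS: children H:{G}, ORS:{C} ∪→ {C,G}; cost 1
per-site changes: [2, 2, 2]; total = 6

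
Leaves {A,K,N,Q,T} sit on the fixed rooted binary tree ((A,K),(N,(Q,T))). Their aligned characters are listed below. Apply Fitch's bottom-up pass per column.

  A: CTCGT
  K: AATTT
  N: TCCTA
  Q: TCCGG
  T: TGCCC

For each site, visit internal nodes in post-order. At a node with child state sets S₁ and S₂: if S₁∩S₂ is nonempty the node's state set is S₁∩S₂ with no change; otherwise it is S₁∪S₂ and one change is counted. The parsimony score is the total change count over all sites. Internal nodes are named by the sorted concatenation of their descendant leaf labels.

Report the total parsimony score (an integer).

site 0, node AK: A={C} ∪ K={A} → {A,C} (+1)
site 0, node QT: Q={T} ∩ T={T} → {T} (+0)
site 0, node NQT: N={T} ∩ QT={T} → {T} (+0)
site 0, node AKNQT: AK={A,C} ∪ NQT={T} → {A,C,T} (+1)
site 1, node AK: A={T} ∪ K={A} → {A,T} (+1)
site 1, node QT: Q={C} ∪ T={G} → {C,G} (+1)
site 1, node NQT: N={C} ∩ QT={C,G} → {C} (+0)
site 1, node AKNQT: AK={A,T} ∪ NQT={C} → {A,C,T} (+1)
site 2, node AK: A={C} ∪ K={T} → {C,T} (+1)
site 2, node QT: Q={C} ∩ T={C} → {C} (+0)
site 2, node NQT: N={C} ∩ QT={C} → {C} (+0)
site 2, node AKNQT: AK={C,T} ∩ NQT={C} → {C} (+0)
site 3, node AK: A={G} ∪ K={T} → {G,T} (+1)
site 3, node QT: Q={G} ∪ T={C} → {C,G} (+1)
site 3, node NQT: N={T} ∪ QT={C,G} → {C,G,T} (+1)
site 3, node AKNQT: AK={G,T} ∩ NQT={C,G,T} → {G,T} (+0)
site 4, node AK: A={T} ∩ K={T} → {T} (+0)
site 4, node QT: Q={G} ∪ T={C} → {C,G} (+1)
site 4, node NQT: N={A} ∪ QT={C,G} → {A,C,G} (+1)
site 4, node AKNQT: AK={T} ∪ NQT={A,C,G} → {A,C,G,T} (+1)
per-site changes: [2, 3, 1, 3, 3]; total = 12

12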